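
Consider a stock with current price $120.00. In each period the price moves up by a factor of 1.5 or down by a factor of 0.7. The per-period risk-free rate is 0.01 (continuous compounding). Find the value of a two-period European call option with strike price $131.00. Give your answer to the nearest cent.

$20.47

Risk-neutral probability p = (e^0.01 − 0.7)/(1.5 − 0.7) = 0.3101/0.8000 = 0.3876
Terminal stock prices: S_uu = 270, S_ud = 126, S_dd = 58.8
Terminal payoffs (S − K): max(139, 0) = 139, max(-5, 0) = 0, max(-72.2, 0) = 0
Node u (S = 180): V_u = e^(−0.01)·[0.3876·139.0000 + 0.6124·0.0000] = 53.3352
Node d (S = 84): V_d = e^(−0.01)·[0.3876·0.0000 + 0.6124·0.0000] = 0.0000
Node 0 (S = 120): V_0 = e^(−0.01)·[0.3876·53.3352 + 0.6124·0.0000] = 20.4651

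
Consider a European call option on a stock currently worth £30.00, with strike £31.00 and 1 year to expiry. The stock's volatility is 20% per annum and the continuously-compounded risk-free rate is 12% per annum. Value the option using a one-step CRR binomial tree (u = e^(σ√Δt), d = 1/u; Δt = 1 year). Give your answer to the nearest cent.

CRR parameters: u = e^(σ√Δt) = e^(0.2·√1) = 1.2214, d = 1/u = 0.8187
Per-period rate: rΔt = 0.12·1 = 0.12, so R = e^0.12 = 1.1275
Risk-neutral probability p = (e^0.12 − 0.8187)/(1.2214 − 0.8187) = 0.3088/0.4027 = 0.7668
Terminal stock prices: S_u = 36.64, S_d = 24.56
Terminal payoffs (S − K): max(5.642, 0) = 5.642, max(-6.438, 0) = 0
Node 0 (S = 30): V_0 = e^(−0.12)·[0.7668·5.6421 + 0.2332·0.0000] = 3.8371

£3.84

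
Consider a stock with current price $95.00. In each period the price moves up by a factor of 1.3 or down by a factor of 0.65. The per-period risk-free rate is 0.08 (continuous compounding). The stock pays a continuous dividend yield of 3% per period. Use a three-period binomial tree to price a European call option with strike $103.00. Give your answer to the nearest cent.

$20.03

Per-period risk-free factor R = e^0.08 = 1.0833; dividend-adjusted growth = e^(0.08−0.03) = 1.0513.
Risk-neutral probability p = (1.0513 − 0.65)/(1.3 − 0.65) = 0.4013/0.6500 = 0.6173
Terminal stock prices: S_uuu = 208.7, S_uud = 104.4, S_udd = 52.18, S_ddd = 26.09
Terminal payoffs (S − K): max(105.7, 0) = 105.7, max(1.358, 0) = 1.358, max(-50.82, 0) = 0, max(-76.91, 0) = 0
Node uu (S = 160.6): V_uu = e^(−0.08)·[0.6173·105.7150 + 0.3827·1.3575] = 60.7240
Node ud (S = 80.28): V_ud = e^(−0.08)·[0.6173·1.3575 + 0.3827·0.0000] = 0.7736
Node dd (S = 40.14): V_dd = e^(−0.08)·[0.6173·0.0000 + 0.3827·0.0000] = 0.0000
Node u (S = 123.5): V_u = e^(−0.08)·[0.6173·60.7240 + 0.3827·0.7736] = 34.8785
Node d (S = 61.75): V_d = e^(−0.08)·[0.6173·0.7736 + 0.3827·0.0000] = 0.4409
Node 0 (S = 95): V_0 = e^(−0.08)·[0.6173·34.8785 + 0.3827·0.4409] = 20.0322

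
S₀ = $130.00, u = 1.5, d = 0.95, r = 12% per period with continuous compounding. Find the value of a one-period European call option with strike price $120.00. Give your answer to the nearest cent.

$23.57

Risk-neutral probability p = (e^0.12 − 0.95)/(1.5 − 0.95) = 0.1775/0.5500 = 0.3227
Terminal stock prices: S_u = 195, S_d = 123.5
Terminal payoffs (S − K): max(75, 0) = 75, max(3.5, 0) = 3.5
Node 0 (S = 130): V_0 = e^(−0.12)·[0.3227·75.0000 + 0.6773·3.5000] = 23.5695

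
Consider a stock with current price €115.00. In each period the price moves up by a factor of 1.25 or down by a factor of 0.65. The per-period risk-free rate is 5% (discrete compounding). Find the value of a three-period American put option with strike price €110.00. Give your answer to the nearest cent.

€14.53

Risk-neutral probability p = (1 + 0.05 − 0.65)/(1.25 − 0.65) = 0.4000/0.6000 = 0.6667
Terminal stock prices: S_uuu = 224.6, S_uud = 116.8, S_udd = 60.73, S_ddd = 31.58
Terminal payoffs (K − S): max(-114.6, 0) = 0, max(-6.797, 0) = 0, max(49.27, 0) = 49.27, max(78.42, 0) = 78.42
Node uu (S = 179.7): continuation = 1/1.05·[0.6667·0.0000 + 0.3333·0.0000] = 0.0000; exercise value = 0.0000 ≤ continuation, so V_uu = 0.0000
Node ud (S = 93.44): continuation = 1/1.05·[0.6667·0.0000 + 0.3333·49.2656] = 15.6399; exercise value = 16.5625 > continuation, so V_ud = 16.5625 (exercise)
Node dd (S = 48.59): continuation = 1/1.05·[0.6667·49.2656 + 0.3333·78.4181] = 56.1744; exercise value = 61.4125 > continuation, so V_dd = 61.4125 (exercise)
Node u (S = 143.8): continuation = 1/1.05·[0.6667·0.0000 + 0.3333·16.5625] = 5.2579; exercise value = 0.0000 ≤ continuation, so V_u = 5.2579
Node d (S = 74.75): continuation = 1/1.05·[0.6667·16.5625 + 0.3333·61.4125] = 30.0119; exercise value = 35.2500 > continuation, so V_d = 35.2500 (exercise)
Node 0 (S = 115): continuation = 1/1.05·[0.6667·5.2579 + 0.3333·35.2500] = 14.5288; exercise value = 0.0000 ≤ continuation, so V_0 = 14.5288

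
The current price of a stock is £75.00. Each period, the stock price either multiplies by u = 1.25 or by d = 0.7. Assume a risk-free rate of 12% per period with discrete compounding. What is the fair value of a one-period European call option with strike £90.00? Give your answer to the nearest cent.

£2.56

Risk-neutral probability p = (1 + 0.12 − 0.7)/(1.25 − 0.7) = 0.4200/0.5500 = 0.7636
Terminal stock prices: S_u = 93.75, S_d = 52.5
Terminal payoffs (S − K): max(3.75, 0) = 3.75, max(-37.5, 0) = 0
Node 0 (S = 75): V_0 = 1/1.12·[0.7636·3.7500 + 0.2364·0.0000] = 2.5568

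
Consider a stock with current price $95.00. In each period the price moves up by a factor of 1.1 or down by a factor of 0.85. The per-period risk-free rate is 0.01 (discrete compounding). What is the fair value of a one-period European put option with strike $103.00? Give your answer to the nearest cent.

$7.93

Risk-neutral probability p = (1 + 0.01 − 0.85)/(1.1 − 0.85) = 0.1600/0.2500 = 0.6400
Terminal stock prices: S_u = 104.5, S_d = 80.75
Terminal payoffs (K − S): max(-1.5, 0) = 0, max(22.25, 0) = 22.25
Node 0 (S = 95): V_0 = 1/1.01·[0.6400·0.0000 + 0.3600·22.2500] = 7.9307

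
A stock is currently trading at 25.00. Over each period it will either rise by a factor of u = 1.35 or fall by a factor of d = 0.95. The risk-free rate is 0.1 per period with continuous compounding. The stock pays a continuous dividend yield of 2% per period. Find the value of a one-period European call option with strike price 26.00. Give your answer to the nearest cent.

2.34

Per-period risk-free factor R = e^0.1 = 1.1052; dividend-adjusted growth = e^(0.1−0.02) = 1.0833.
Risk-neutral probability p = (1.0833 − 0.95)/(1.35 − 0.95) = 0.1333/0.4000 = 0.3332
Terminal stock prices: S_u = 33.75, S_d = 23.75
Terminal payoffs (S − K): max(7.75, 0) = 7.75, max(-2.25, 0) = 0
Node 0 (S = 25): V_0 = e^(−0.1)·[0.3332·7.7500 + 0.6668·0.0000] = 2.3367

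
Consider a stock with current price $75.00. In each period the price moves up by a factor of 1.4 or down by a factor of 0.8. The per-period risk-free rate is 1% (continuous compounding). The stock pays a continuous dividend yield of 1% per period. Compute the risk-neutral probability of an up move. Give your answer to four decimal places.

Per-period risk-free factor R = e^0.01 = 1.0101; dividend-adjusted growth = e^(0.01−0.01) = 1.0000.
Risk-neutral probability p = (1.0000 − 0.8)/(1.4 − 0.8) = 0.2000/0.6000 = 0.3333

p = 0.3333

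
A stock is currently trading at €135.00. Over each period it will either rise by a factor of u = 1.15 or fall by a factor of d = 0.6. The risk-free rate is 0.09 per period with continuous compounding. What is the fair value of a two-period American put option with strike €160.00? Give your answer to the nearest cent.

€25.00

Risk-neutral probability p = (e^0.09 − 0.6)/(1.15 − 0.6) = 0.4942/0.5500 = 0.8985
Terminal stock prices: S_uu = 178.5, S_ud = 93.15, S_dd = 48.6
Terminal payoffs (K − S): max(-18.54, 0) = 0, max(66.85, 0) = 66.85, max(111.4, 0) = 111.4
Node u (S = 155.2): continuation = e^(−0.09)·[0.8985·0.0000 + 0.1015·66.8500] = 6.2014; exercise value = 4.7500 ≤ continuation, so V_u = 6.2014
Node d (S = 81): continuation = e^(−0.09)·[0.8985·66.8500 + 0.1015·111.4000] = 65.2290; exercise value = 79.0000 > continuation, so V_d = 79.0000 (exercise)
Node 0 (S = 135): continuation = e^(−0.09)·[0.8985·6.2014 + 0.1015·79.0000] = 12.4208; exercise value = 25.0000 > continuation, so V_0 = 25.0000 (exercise)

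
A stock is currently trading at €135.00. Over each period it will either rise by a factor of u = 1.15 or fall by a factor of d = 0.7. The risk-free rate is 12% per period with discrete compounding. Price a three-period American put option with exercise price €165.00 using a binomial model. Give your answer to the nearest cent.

€30.00

Risk-neutral probability p = (1 + 0.12 − 0.7)/(1.15 − 0.7) = 0.4200/0.4500 = 0.9333
Terminal stock prices: S_uuu = 205.3, S_uud = 125, S_udd = 76.07, S_ddd = 46.3
Terminal payoffs (K − S): max(-40.32, 0) = 0, max(40.02, 0) = 40.02, max(88.93, 0) = 88.93, max(118.7, 0) = 118.7
Node uu (S = 178.5): continuation = 1/1.12·[0.9333·0.0000 + 0.0667·40.0238] = 2.3824; exercise value = 0.0000 ≤ continuation, so V_uu = 2.3824
Node ud (S = 108.7): continuation = 1/1.12·[0.9333·40.0238 + 0.0667·88.9275] = 38.6464; exercise value = 56.3250 > continuation, so V_ud = 56.3250 (exercise)
Node dd (S = 66.15): continuation = 1/1.12·[0.9333·88.9275 + 0.0667·118.6950] = 81.1714; exercise value = 98.8500 > continuation, so V_dd = 98.8500 (exercise)
Node u (S = 155.2): continuation = 1/1.12·[0.9333·2.3824 + 0.0667·56.3250] = 5.3380; exercise value = 9.7500 > continuation, so V_u = 9.7500 (exercise)
Node d (S = 94.5): continuation = 1/1.12·[0.9333·56.3250 + 0.0667·98.8500] = 52.8214; exercise value = 70.5000 > continuation, so V_d = 70.5000 (exercise)
Node 0 (S = 135): continuation = 1/1.12·[0.9333·9.7500 + 0.0667·70.5000] = 12.3214; exercise value = 30.0000 > continuation, so V_0 = 30.0000 (exercise)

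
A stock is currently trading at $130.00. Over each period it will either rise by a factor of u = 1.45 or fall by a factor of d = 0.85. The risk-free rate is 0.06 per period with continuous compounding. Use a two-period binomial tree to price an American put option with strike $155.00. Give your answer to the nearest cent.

Risk-neutral probability p = (e^0.06 − 0.85)/(1.45 − 0.85) = 0.2118/0.6000 = 0.3531
Terminal stock prices: S_uu = 273.3, S_ud = 160.2, S_dd = 93.92
Terminal payoffs (K − S): max(-118.3, 0) = 0, max(-5.225, 0) = 0, max(61.08, 0) = 61.08
Node u (S = 188.5): continuation = e^(−0.06)·[0.3531·0.0000 + 0.6469·0.0000] = 0.0000; exercise value = 0.0000 ≤ continuation, so V_u = 0.0000
Node d (S = 110.5): continuation = e^(−0.06)·[0.3531·0.0000 + 0.6469·61.0750] = 37.2108; exercise value = 44.5000 > continuation, so V_d = 44.5000 (exercise)
Node 0 (S = 130): continuation = e^(−0.06)·[0.3531·0.0000 + 0.6469·44.5000] = 27.1123; exercise value = 25.0000 ≤ continuation, so V_0 = 27.1123

$27.11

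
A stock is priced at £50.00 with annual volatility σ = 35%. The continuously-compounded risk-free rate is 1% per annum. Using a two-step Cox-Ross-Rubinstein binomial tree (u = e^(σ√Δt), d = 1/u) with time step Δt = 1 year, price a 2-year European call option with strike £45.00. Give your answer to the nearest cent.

£12.37

CRR parameters: u = e^(σ√Δt) = e^(0.35·√1) = 1.4191, d = 1/u = 0.7047
Per-period rate: rΔt = 0.01·1 = 0.01, so R = e^0.01 = 1.0101
Risk-neutral probability p = (e^0.01 − 0.7047)/(1.4191 − 0.7047) = 0.3054/0.7144 = 0.4275
Terminal stock prices: S_uu = 100.7, S_ud = 50, S_dd = 24.83
Terminal payoffs (S − K): max(55.69, 0) = 55.69, max(5, 0) = 5, max(-20.17, 0) = 0
Node u (S = 70.95): V_u = e^(−0.01)·[0.4275·55.6876 + 0.5725·5.0000] = 26.4011
Node d (S = 35.23): V_d = e^(−0.01)·[0.4275·5.0000 + 0.5725·0.0000] = 2.1160
Node 0 (S = 50): V_0 = e^(−0.01)·[0.4275·26.4011 + 0.5725·2.1160] = 12.3723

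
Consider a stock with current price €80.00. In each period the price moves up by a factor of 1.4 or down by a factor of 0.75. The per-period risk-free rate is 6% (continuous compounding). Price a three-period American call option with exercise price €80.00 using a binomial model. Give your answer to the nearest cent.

€24.15

Risk-neutral probability p = (e^0.06 − 0.75)/(1.4 − 0.75) = 0.3118/0.6500 = 0.4797
Terminal stock prices: S_uuu = 219.5, S_uud = 117.6, S_udd = 63, S_ddd = 33.75
Terminal payoffs (S − K): max(139.5, 0) = 139.5, max(37.6, 0) = 37.6, max(-17, 0) = 0, max(-46.25, 0) = 0
Node uu (S = 156.8): continuation = e^(−0.06)·[0.4797·139.5200 + 0.5203·37.6000] = 81.4588; exercise value = 76.8000 ≤ continuation, so V_uu = 81.4588
Node ud (S = 84): continuation = e^(−0.06)·[0.4797·37.6000 + 0.5203·0.0000] = 16.9881; exercise value = 4.0000 ≤ continuation, so V_ud = 16.9881
Node dd (S = 45): continuation = e^(−0.06)·[0.4797·0.0000 + 0.5203·0.0000] = 0.0000; exercise value = 0.0000 ≤ continuation, so V_dd = 0.0000
Node u (S = 112): continuation = e^(−0.06)·[0.4797·81.4588 + 0.5203·16.9881] = 45.1273; exercise value = 32.0000 ≤ continuation, so V_u = 45.1273
Node d (S = 60): continuation = e^(−0.06)·[0.4797·16.9881 + 0.5203·0.0000] = 7.6754; exercise value = 0.0000 ≤ continuation, so V_d = 7.6754
Node 0 (S = 80): continuation = e^(−0.06)·[0.4797·45.1273 + 0.5203·7.6754] = 24.1496; exercise value = 0.0000 ≤ continuation, so V_0 = 24.1496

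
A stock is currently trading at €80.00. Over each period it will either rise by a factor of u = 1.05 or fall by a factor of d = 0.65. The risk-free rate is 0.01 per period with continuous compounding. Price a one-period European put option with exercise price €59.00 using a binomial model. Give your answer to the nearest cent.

Risk-neutral probability p = (e^0.01 − 0.65)/(1.05 − 0.65) = 0.3601/0.4000 = 0.9001
Terminal stock prices: S_u = 84, S_d = 52
Terminal payoffs (K − S): max(-25, 0) = 0, max(7, 0) = 7
Node 0 (S = 80): V_0 = e^(−0.01)·[0.9001·0.0000 + 0.0999·7.0000] = 0.6922

€0.69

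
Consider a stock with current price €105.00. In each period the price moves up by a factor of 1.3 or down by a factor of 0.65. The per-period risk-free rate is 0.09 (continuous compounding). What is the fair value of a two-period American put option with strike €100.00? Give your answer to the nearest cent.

€11.23

Risk-neutral probability p = (e^0.09 − 0.65)/(1.3 − 0.65) = 0.4442/0.6500 = 0.6833
Terminal stock prices: S_uu = 177.5, S_ud = 88.73, S_dd = 44.36
Terminal payoffs (K − S): max(-77.45, 0) = 0, max(11.27, 0) = 11.27, max(55.64, 0) = 55.64
Node u (S = 136.5): continuation = e^(−0.09)·[0.6833·0.0000 + 0.3167·11.2750] = 3.2630; exercise value = 0.0000 ≤ continuation, so V_u = 3.2630
Node d (S = 68.25): continuation = e^(−0.09)·[0.6833·11.2750 + 0.3167·55.6375] = 23.1431; exercise value = 31.7500 > continuation, so V_d = 31.7500 (exercise)
Node 0 (S = 105): continuation = e^(−0.09)·[0.6833·3.2630 + 0.3167·31.7500] = 11.2263; exercise value = 0.0000 ≤ continuation, so V_0 = 11.2263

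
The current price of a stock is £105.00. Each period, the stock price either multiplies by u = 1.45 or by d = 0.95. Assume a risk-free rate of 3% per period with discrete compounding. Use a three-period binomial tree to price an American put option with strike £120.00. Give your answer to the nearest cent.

Risk-neutral probability p = (1 + 0.03 − 0.95)/(1.45 − 0.95) = 0.0800/0.5000 = 0.1600
Terminal stock prices: S_uuu = 320.1, S_uud = 209.7, S_udd = 137.4, S_ddd = 90.02
Terminal payoffs (K − S): max(-200.1, 0) = 0, max(-89.72, 0) = 0, max(-17.41, 0) = 0, max(29.98, 0) = 29.98
Node uu (S = 220.8): continuation = 1/1.03·[0.1600·0.0000 + 0.8400·0.0000] = 0.0000; exercise value = 0.0000 ≤ continuation, so V_uu = 0.0000
Node ud (S = 144.6): continuation = 1/1.03·[0.1600·0.0000 + 0.8400·0.0000] = 0.0000; exercise value = 0.0000 ≤ continuation, so V_ud = 0.0000
Node dd (S = 94.76): continuation = 1/1.03·[0.1600·0.0000 + 0.8400·29.9756] = 24.4461; exercise value = 25.2375 > continuation, so V_dd = 25.2375 (exercise)
Node u (S = 152.2): continuation = 1/1.03·[0.1600·0.0000 + 0.8400·0.0000] = 0.0000; exercise value = 0.0000 ≤ continuation, so V_u = 0.0000
Node d (S = 99.75): continuation = 1/1.03·[0.1600·0.0000 + 0.8400·25.2375] = 20.5820; exercise value = 20.2500 ≤ continuation, so V_d = 20.5820
Node 0 (S = 105): continuation = 1/1.03·[0.1600·0.0000 + 0.8400·20.5820] = 16.7854; exercise value = 15.0000 ≤ continuation, so V_0 = 16.7854

£16.79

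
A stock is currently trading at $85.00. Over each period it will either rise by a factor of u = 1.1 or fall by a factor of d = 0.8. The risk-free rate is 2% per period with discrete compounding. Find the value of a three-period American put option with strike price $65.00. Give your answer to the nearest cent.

$1.23

Risk-neutral probability p = (1 + 0.02 − 0.8)/(1.1 − 0.8) = 0.2200/0.3000 = 0.7333
Terminal stock prices: S_uuu = 113.1, S_uud = 82.28, S_udd = 59.84, S_ddd = 43.52
Terminal payoffs (K − S): max(-48.14, 0) = 0, max(-17.28, 0) = 0, max(5.16, 0) = 5.16, max(21.48, 0) = 21.48
Node uu (S = 102.9): continuation = 1/1.02·[0.7333·0.0000 + 0.2667·0.0000] = 0.0000; exercise value = 0.0000 ≤ continuation, so V_uu = 0.0000
Node ud (S = 74.8): continuation = 1/1.02·[0.7333·0.0000 + 0.2667·5.1600] = 1.3490; exercise value = 0.0000 ≤ continuation, so V_ud = 1.3490
Node dd (S = 54.4): continuation = 1/1.02·[0.7333·5.1600 + 0.2667·21.4800] = 9.3255; exercise value = 10.6000 > continuation, so V_dd = 10.6000 (exercise)
Node u (S = 93.5): continuation = 1/1.02·[0.7333·0.0000 + 0.2667·1.3490] = 0.3527; exercise value = 0.0000 ≤ continuation, so V_u = 0.3527
Node d (S = 68): continuation = 1/1.02·[0.7333·1.3490 + 0.2667·10.6000] = 3.7411; exercise value = 0.0000 ≤ continuation, so V_d = 3.7411
Node 0 (S = 85): continuation = 1/1.02·[0.7333·0.3527 + 0.2667·3.7411] = 1.2316; exercise value = 0.0000 ≤ continuation, so V_0 = 1.2316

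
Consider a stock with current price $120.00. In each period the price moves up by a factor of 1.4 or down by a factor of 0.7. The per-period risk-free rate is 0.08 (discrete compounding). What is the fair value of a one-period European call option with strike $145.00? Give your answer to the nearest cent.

$11.56

Risk-neutral probability p = (1 + 0.08 − 0.7)/(1.4 − 0.7) = 0.3800/0.7000 = 0.5429
Terminal stock prices: S_u = 168, S_d = 84
Terminal payoffs (S − K): max(23, 0) = 23, max(-61, 0) = 0
Node 0 (S = 120): V_0 = 1/1.08·[0.5429·23.0000 + 0.4571·0.0000] = 11.5608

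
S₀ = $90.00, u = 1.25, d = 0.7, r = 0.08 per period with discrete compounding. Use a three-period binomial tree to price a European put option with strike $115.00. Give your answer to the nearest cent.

Risk-neutral probability p = (1 + 0.08 − 0.7)/(1.25 − 0.7) = 0.3800/0.5500 = 0.6909
Terminal stock prices: S_uuu = 175.8, S_uud = 98.44, S_udd = 55.12, S_ddd = 30.87
Terminal payoffs (K − S): max(-60.78, 0) = 0, max(16.56, 0) = 16.56, max(59.88, 0) = 59.88, max(84.13, 0) = 84.13
Node uu (S = 140.6): V_uu = 1/1.08·[0.6909·0.0000 + 0.3091·16.5625] = 4.7401
Node ud (S = 78.75): V_ud = 1/1.08·[0.6909·16.5625 + 0.3091·59.8750] = 27.7315
Node dd (S = 44.1): V_dd = 1/1.08·[0.6909·59.8750 + 0.3091·84.1300] = 62.3815
Node u (S = 112.5): V_u = 1/1.08·[0.6909·4.7401 + 0.3091·27.7315] = 10.9690
Node d (S = 63): V_d = 1/1.08·[0.6909·27.7315 + 0.3091·62.3815] = 35.5940
Node 0 (S = 90): V_0 = 1/1.08·[0.6909·10.9690 + 0.3091·35.5940] = 17.2040

$17.20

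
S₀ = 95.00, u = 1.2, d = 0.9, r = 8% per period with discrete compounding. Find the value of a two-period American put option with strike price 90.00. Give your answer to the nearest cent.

Risk-neutral probability p = (1 + 0.08 − 0.9)/(1.2 − 0.9) = 0.1800/0.3000 = 0.6000
Terminal stock prices: S_uu = 136.8, S_ud = 102.6, S_dd = 76.95
Terminal payoffs (K − S): max(-46.8, 0) = 0, max(-12.6, 0) = 0, max(13.05, 0) = 13.05
Node u (S = 114): continuation = 1/1.08·[0.6000·0.0000 + 0.4000·0.0000] = 0.0000; exercise value = 0.0000 ≤ continuation, so V_u = 0.0000
Node d (S = 85.5): continuation = 1/1.08·[0.6000·0.0000 + 0.4000·13.0500] = 4.8333; exercise value = 4.5000 ≤ continuation, so V_d = 4.8333
Node 0 (S = 95): continuation = 1/1.08·[0.6000·0.0000 + 0.4000·4.8333] = 1.7901; exercise value = 0.0000 ≤ continuation, so V_0 = 1.7901

1.79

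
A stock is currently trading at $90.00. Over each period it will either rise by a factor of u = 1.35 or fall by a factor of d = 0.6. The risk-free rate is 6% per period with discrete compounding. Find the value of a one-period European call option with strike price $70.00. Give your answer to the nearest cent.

Risk-neutral probability p = (1 + 0.06 − 0.6)/(1.35 − 0.6) = 0.4600/0.7500 = 0.6133
Terminal stock prices: S_u = 121.5, S_d = 54
Terminal payoffs (S − K): max(51.5, 0) = 51.5, max(-16, 0) = 0
Node 0 (S = 90): V_0 = 1/1.06·[0.6133·51.5000 + 0.3867·0.0000] = 29.7987

$29.80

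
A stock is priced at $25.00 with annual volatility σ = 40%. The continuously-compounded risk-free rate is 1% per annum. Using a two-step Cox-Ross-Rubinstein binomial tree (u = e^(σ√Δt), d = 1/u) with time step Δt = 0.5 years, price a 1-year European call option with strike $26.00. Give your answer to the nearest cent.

$3.43

CRR parameters: u = e^(σ√Δt) = e^(0.4·√0.5) = 1.3269, d = 1/u = 0.7536
Per-period rate: rΔt = 0.01·0.5 = 0.005, so R = e^0.005 = 1.0050
Risk-neutral probability p = (e^0.005 − 0.7536)/(1.3269 − 0.7536) = 0.2514/0.5733 = 0.4385
Terminal stock prices: S_uu = 44.02, S_ud = 25, S_dd = 14.2
Terminal payoffs (S − K): max(18.02, 0) = 18.02, max(-1, 0) = 0, max(-11.8, 0) = 0
Node u (S = 33.17): V_u = e^(−0.005)·[0.4385·18.0164 + 0.5615·0.0000] = 7.8608
Node d (S = 18.84): V_d = e^(−0.005)·[0.4385·0.0000 + 0.5615·0.0000] = 0.0000
Node 0 (S = 25): V_0 = e^(−0.005)·[0.4385·7.8608 + 0.5615·0.0000] = 3.4298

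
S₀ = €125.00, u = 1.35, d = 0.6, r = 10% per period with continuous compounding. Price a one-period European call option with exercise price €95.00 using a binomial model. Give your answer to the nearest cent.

€44.95

Risk-neutral probability p = (e^0.1 − 0.6)/(1.35 − 0.6) = 0.5052/0.7500 = 0.6736
Terminal stock prices: S_u = 168.8, S_d = 75
Terminal payoffs (S − K): max(73.75, 0) = 73.75, max(-20, 0) = 0
Node 0 (S = 125): V_0 = e^(−0.1)·[0.6736·73.7500 + 0.3264·0.0000] = 44.9479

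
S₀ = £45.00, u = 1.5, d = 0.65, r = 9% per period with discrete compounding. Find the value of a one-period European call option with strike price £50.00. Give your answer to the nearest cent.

Risk-neutral probability p = (1 + 0.09 − 0.65)/(1.5 − 0.65) = 0.4400/0.8500 = 0.5176
Terminal stock prices: S_u = 67.5, S_d = 29.25
Terminal payoffs (S − K): max(17.5, 0) = 17.5, max(-20.75, 0) = 0
Node 0 (S = 45): V_0 = 1/1.09·[0.5176·17.5000 + 0.4824·0.0000] = 8.3108

£8.31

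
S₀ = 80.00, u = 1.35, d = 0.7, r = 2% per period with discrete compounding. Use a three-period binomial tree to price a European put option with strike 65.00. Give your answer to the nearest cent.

8.96

Risk-neutral probability p = (1 + 0.02 − 0.7)/(1.35 − 0.7) = 0.3200/0.6500 = 0.4923
Terminal stock prices: S_uuu = 196.8, S_uud = 102.1, S_udd = 52.92, S_ddd = 27.44
Terminal payoffs (K − S): max(-131.8, 0) = 0, max(-37.06, 0) = 0, max(12.08, 0) = 12.08, max(37.56, 0) = 37.56
Node uu (S = 145.8): V_uu = 1/1.02·[0.4923·0.0000 + 0.5077·0.0000] = 0.0000
Node ud (S = 75.6): V_ud = 1/1.02·[0.4923·0.0000 + 0.5077·12.0800] = 6.0127
Node dd (S = 39.2): V_dd = 1/1.02·[0.4923·12.0800 + 0.5077·37.5600] = 24.5255
Node u (S = 108): V_u = 1/1.02·[0.4923·0.0000 + 0.5077·6.0127] = 2.9927
Node d (S = 56): V_d = 1/1.02·[0.4923·6.0127 + 0.5077·24.5255] = 15.1093
Node 0 (S = 80): V_0 = 1/1.02·[0.4923·2.9927 + 0.5077·15.1093] = 8.9649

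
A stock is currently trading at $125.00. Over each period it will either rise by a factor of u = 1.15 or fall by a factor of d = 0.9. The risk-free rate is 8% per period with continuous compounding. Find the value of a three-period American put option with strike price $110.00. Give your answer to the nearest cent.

Risk-neutral probability p = (e^0.08 − 0.9)/(1.15 − 0.9) = 0.1833/0.2500 = 0.7331
Terminal stock prices: S_uuu = 190.1, S_uud = 148.8, S_udd = 116.4, S_ddd = 91.13
Terminal payoffs (K − S): max(-80.11, 0) = 0, max(-38.78, 0) = 0, max(-6.438, 0) = 0, max(18.87, 0) = 18.87
Node uu (S = 165.3): continuation = e^(−0.08)·[0.7331·0.0000 + 0.2669·0.0000] = 0.0000; exercise value = 0.0000 ≤ continuation, so V_uu = 0.0000
Node ud (S = 129.4): continuation = e^(−0.08)·[0.7331·0.0000 + 0.2669·0.0000] = 0.0000; exercise value = 0.0000 ≤ continuation, so V_ud = 0.0000
Node dd (S = 101.2): continuation = e^(−0.08)·[0.7331·0.0000 + 0.2669·18.8750] = 4.6496; exercise value = 8.7500 > continuation, so V_dd = 8.7500 (exercise)
Node u (S = 143.8): continuation = e^(−0.08)·[0.7331·0.0000 + 0.2669·0.0000] = 0.0000; exercise value = 0.0000 ≤ continuation, so V_u = 0.0000
Node d (S = 112.5): continuation = e^(−0.08)·[0.7331·0.0000 + 0.2669·8.7500] = 2.1554; exercise value = 0.0000 ≤ continuation, so V_d = 2.1554
Node 0 (S = 125): continuation = e^(−0.08)·[0.7331·0.0000 + 0.2669·2.1554] = 0.5310; exercise value = 0.0000 ≤ continuation, so V_0 = 0.5310

$0.53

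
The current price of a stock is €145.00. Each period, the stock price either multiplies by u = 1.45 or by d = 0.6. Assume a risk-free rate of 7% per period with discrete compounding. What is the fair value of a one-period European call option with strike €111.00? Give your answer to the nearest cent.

€51.29

Risk-neutral probability p = (1 + 0.07 − 0.6)/(1.45 − 0.6) = 0.4700/0.8500 = 0.5529
Terminal stock prices: S_u = 210.2, S_d = 87
Terminal payoffs (S − K): max(99.25, 0) = 99.25, max(-24, 0) = 0
Node 0 (S = 145): V_0 = 1/1.07·[0.5529·99.2500 + 0.4471·0.0000] = 51.2892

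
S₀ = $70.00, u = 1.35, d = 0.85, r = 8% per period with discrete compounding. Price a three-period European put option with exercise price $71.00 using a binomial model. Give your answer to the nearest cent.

$4.37

Risk-neutral probability p = (1 + 0.08 − 0.85)/(1.35 − 0.85) = 0.2300/0.5000 = 0.4600
Terminal stock prices: S_uuu = 172.2, S_uud = 108.4, S_udd = 68.28, S_ddd = 42.99
Terminal payoffs (K − S): max(-101.2, 0) = 0, max(-37.44, 0) = 0, max(2.724, 0) = 2.724, max(28.01, 0) = 28.01
Node uu (S = 127.6): V_uu = 1/1.08·[0.4600·0.0000 + 0.5400·0.0000] = 0.0000
Node ud (S = 80.33): V_ud = 1/1.08·[0.4600·0.0000 + 0.5400·2.7238] = 1.3619
Node dd (S = 50.57): V_dd = 1/1.08·[0.4600·2.7238 + 0.5400·28.0113] = 15.1657
Node u (S = 94.5): V_u = 1/1.08·[0.4600·0.0000 + 0.5400·1.3619] = 0.6809
Node d (S = 59.5): V_d = 1/1.08·[0.4600·1.3619 + 0.5400·15.1657] = 8.1629
Node 0 (S = 70): V_0 = 1/1.08·[0.4600·0.6809 + 0.5400·8.1629] = 4.3715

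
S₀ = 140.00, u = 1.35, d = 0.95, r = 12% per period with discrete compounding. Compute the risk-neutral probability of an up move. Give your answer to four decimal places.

Risk-neutral probability p = (1 + 0.12 − 0.95)/(1.35 − 0.95) = 0.1700/0.4000 = 0.4250

p = 0.4250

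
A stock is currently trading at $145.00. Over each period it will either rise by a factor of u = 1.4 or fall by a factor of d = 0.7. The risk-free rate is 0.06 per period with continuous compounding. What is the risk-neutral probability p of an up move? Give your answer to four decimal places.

p = 0.5169

Risk-neutral probability p = (e^0.06 − 0.7)/(1.4 − 0.7) = 0.3618/0.7000 = 0.5169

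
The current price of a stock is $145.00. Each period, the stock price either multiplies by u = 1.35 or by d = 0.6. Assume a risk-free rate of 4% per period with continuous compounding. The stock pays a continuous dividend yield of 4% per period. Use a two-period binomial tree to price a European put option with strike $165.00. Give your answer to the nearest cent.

$44.53

Per-period risk-free factor R = e^0.04 = 1.0408; dividend-adjusted growth = e^(0.04−0.04) = 1.0000.
Risk-neutral probability p = (1.0000 − 0.6)/(1.35 − 0.6) = 0.4000/0.7500 = 0.5333
Terminal stock prices: S_uu = 264.3, S_ud = 117.4, S_dd = 52.2
Terminal payoffs (K − S): max(-99.26, 0) = 0, max(47.55, 0) = 47.55, max(112.8, 0) = 112.8
Node u (S = 195.8): V_u = e^(−0.04)·[0.5333·0.0000 + 0.4667·47.5500] = 21.3199
Node d (S = 87): V_d = e^(−0.04)·[0.5333·47.5500 + 0.4667·112.8000] = 74.9416
Node 0 (S = 145): V_0 = e^(−0.04)·[0.5333·21.3199 + 0.4667·74.9416] = 44.5262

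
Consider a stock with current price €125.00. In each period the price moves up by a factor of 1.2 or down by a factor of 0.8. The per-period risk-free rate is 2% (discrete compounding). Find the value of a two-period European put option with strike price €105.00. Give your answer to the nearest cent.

Risk-neutral probability p = (1 + 0.02 − 0.8)/(1.2 − 0.8) = 0.2200/0.4000 = 0.5500
Terminal stock prices: S_uu = 180, S_ud = 120, S_dd = 80
Terminal payoffs (K − S): max(-75, 0) = 0, max(-15, 0) = 0, max(25, 0) = 25
Node u (S = 150): V_u = 1/1.02·[0.5500·0.0000 + 0.4500·0.0000] = 0.0000
Node d (S = 100): V_d = 1/1.02·[0.5500·0.0000 + 0.4500·25.0000] = 11.0294
Node 0 (S = 125): V_0 = 1/1.02·[0.5500·0.0000 + 0.4500·11.0294] = 4.8659

€4.87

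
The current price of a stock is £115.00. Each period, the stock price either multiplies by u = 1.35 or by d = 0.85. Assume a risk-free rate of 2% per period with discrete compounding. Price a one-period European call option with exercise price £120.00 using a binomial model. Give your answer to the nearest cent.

£11.75

Risk-neutral probability p = (1 + 0.02 − 0.85)/(1.35 − 0.85) = 0.1700/0.5000 = 0.3400
Terminal stock prices: S_u = 155.2, S_d = 97.75
Terminal payoffs (S − K): max(35.25, 0) = 35.25, max(-22.25, 0) = 0
Node 0 (S = 115): V_0 = 1/1.02·[0.3400·35.2500 + 0.6600·0.0000] = 11.7500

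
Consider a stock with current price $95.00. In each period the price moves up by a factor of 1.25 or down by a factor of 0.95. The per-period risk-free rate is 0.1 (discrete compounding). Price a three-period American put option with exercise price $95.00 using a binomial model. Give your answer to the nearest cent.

Risk-neutral probability p = (1 + 0.1 − 0.95)/(1.25 − 0.95) = 0.1500/0.3000 = 0.5000
Terminal stock prices: S_uuu = 185.5, S_uud = 141, S_udd = 107.2, S_ddd = 81.45
Terminal payoffs (K − S): max(-90.55, 0) = 0, max(-46.02, 0) = 0, max(-12.17, 0) = 0, max(13.55, 0) = 13.55
Node uu (S = 148.4): continuation = 1/1.1·[0.5000·0.0000 + 0.5000·0.0000] = 0.0000; exercise value = 0.0000 ≤ continuation, so V_uu = 0.0000
Node ud (S = 112.8): continuation = 1/1.1·[0.5000·0.0000 + 0.5000·0.0000] = 0.0000; exercise value = 0.0000 ≤ continuation, so V_ud = 0.0000
Node dd (S = 85.74): continuation = 1/1.1·[0.5000·0.0000 + 0.5000·13.5494] = 6.1588; exercise value = 9.2625 > continuation, so V_dd = 9.2625 (exercise)
Node u (S = 118.8): continuation = 1/1.1·[0.5000·0.0000 + 0.5000·0.0000] = 0.0000; exercise value = 0.0000 ≤ continuation, so V_u = 0.0000
Node d (S = 90.25): continuation = 1/1.1·[0.5000·0.0000 + 0.5000·9.2625] = 4.2102; exercise value = 4.7500 > continuation, so V_d = 4.7500 (exercise)
Node 0 (S = 95): continuation = 1/1.1·[0.5000·0.0000 + 0.5000·4.7500] = 2.1591; exercise value = 0.0000 ≤ continuation, so V_0 = 2.1591

$2.16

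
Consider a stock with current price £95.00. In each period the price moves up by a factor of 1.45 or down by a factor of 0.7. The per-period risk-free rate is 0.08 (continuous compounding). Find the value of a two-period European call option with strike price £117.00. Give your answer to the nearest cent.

Risk-neutral probability p = (e^0.08 − 0.7)/(1.45 − 0.7) = 0.3833/0.7500 = 0.5110
Terminal stock prices: S_uu = 199.7, S_ud = 96.42, S_dd = 46.55
Terminal payoffs (S − K): max(82.74, 0) = 82.74, max(-20.58, 0) = 0, max(-70.45, 0) = 0
Node u (S = 137.8): V_u = e^(−0.08)·[0.5110·82.7375 + 0.4890·0.0000] = 39.0321
Node d (S = 66.5): V_d = e^(−0.08)·[0.5110·0.0000 + 0.4890·0.0000] = 0.0000
Node 0 (S = 95): V_0 = e^(−0.08)·[0.5110·39.0321 + 0.4890·0.0000] = 18.4137

£18.41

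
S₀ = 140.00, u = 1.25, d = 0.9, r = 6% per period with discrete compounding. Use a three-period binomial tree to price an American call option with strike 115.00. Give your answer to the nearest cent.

45.18

Risk-neutral probability p = (1 + 0.06 − 0.9)/(1.25 − 0.9) = 0.1600/0.3500 = 0.4571
Terminal stock prices: S_uuu = 273.4, S_uud = 196.9, S_udd = 141.8, S_ddd = 102.1
Terminal payoffs (S − K): max(158.4, 0) = 158.4, max(81.88, 0) = 81.88, max(26.75, 0) = 26.75, max(-12.94, 0) = 0
Node uu (S = 218.8): continuation = 1/1.06·[0.4571·158.4375 + 0.5429·81.8750] = 110.2594; exercise value = 103.7500 ≤ continuation, so V_uu = 110.2594
Node ud (S = 157.5): continuation = 1/1.06·[0.4571·81.8750 + 0.5429·26.7500] = 49.0094; exercise value = 42.5000 ≤ continuation, so V_ud = 49.0094
Node dd (S = 113.4): continuation = 1/1.06·[0.4571·26.7500 + 0.5429·0.0000] = 11.5364; exercise value = 0.0000 ≤ continuation, so V_dd = 11.5364
Node u (S = 175): continuation = 1/1.06·[0.4571·110.2594 + 0.5429·49.0094] = 72.6504; exercise value = 60.0000 ≤ continuation, so V_u = 72.6504
Node d (S = 126): continuation = 1/1.06·[0.4571·49.0094 + 0.5429·11.5364] = 27.0443; exercise value = 11.0000 ≤ continuation, so V_d = 27.0443
Node 0 (S = 140): continuation = 1/1.06·[0.4571·72.6504 + 0.5429·27.0443] = 45.1819; exercise value = 25.0000 ≤ continuation, so V_0 = 45.1819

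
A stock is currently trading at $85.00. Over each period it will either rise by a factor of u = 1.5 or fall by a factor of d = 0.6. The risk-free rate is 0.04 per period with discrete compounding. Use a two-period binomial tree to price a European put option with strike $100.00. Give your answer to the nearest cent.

$27.62

Risk-neutral probability p = (1 + 0.04 − 0.6)/(1.5 − 0.6) = 0.4400/0.9000 = 0.4889
Terminal stock prices: S_uu = 191.2, S_ud = 76.5, S_dd = 30.6
Terminal payoffs (K − S): max(-91.25, 0) = 0, max(23.5, 0) = 23.5, max(69.4, 0) = 69.4
Node u (S = 127.5): V_u = 1/1.04·[0.4889·0.0000 + 0.5111·23.5000] = 11.5491
Node d (S = 51): V_d = 1/1.04·[0.4889·23.5000 + 0.5111·69.4000] = 45.1538
Node 0 (S = 85): V_0 = 1/1.04·[0.4889·11.5491 + 0.5111·45.1538] = 27.6201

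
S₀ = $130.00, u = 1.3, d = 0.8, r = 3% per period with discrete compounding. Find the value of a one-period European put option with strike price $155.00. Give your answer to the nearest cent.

$26.74

Risk-neutral probability p = (1 + 0.03 − 0.8)/(1.3 − 0.8) = 0.2300/0.5000 = 0.4600
Terminal stock prices: S_u = 169, S_d = 104
Terminal payoffs (K − S): max(-14, 0) = 0, max(51, 0) = 51
Node 0 (S = 130): V_0 = 1/1.03·[0.4600·0.0000 + 0.5400·51.0000] = 26.7379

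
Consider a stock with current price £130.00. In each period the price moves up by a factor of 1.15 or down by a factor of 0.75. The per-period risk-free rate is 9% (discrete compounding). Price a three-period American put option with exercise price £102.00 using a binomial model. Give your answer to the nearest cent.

Risk-neutral probability p = (1 + 0.09 − 0.75)/(1.15 − 0.75) = 0.3400/0.4000 = 0.8500
Terminal stock prices: S_uuu = 197.7, S_uud = 128.9, S_udd = 84.09, S_ddd = 54.84
Terminal payoffs (K − S): max(-95.71, 0) = 0, max(-26.94, 0) = 0, max(17.91, 0) = 17.91, max(47.16, 0) = 47.16
Node uu (S = 171.9): continuation = 1/1.09·[0.8500·0.0000 + 0.1500·0.0000] = 0.0000; exercise value = 0.0000 ≤ continuation, so V_uu = 0.0000
Node ud (S = 112.1): continuation = 1/1.09·[0.8500·0.0000 + 0.1500·17.9062] = 2.4642; exercise value = 0.0000 ≤ continuation, so V_ud = 2.4642
Node dd (S = 73.12): continuation = 1/1.09·[0.8500·17.9062 + 0.1500·47.1562] = 20.4530; exercise value = 28.8750 > continuation, so V_dd = 28.8750 (exercise)
Node u (S = 149.5): continuation = 1/1.09·[0.8500·0.0000 + 0.1500·2.4642] = 0.3391; exercise value = 0.0000 ≤ continuation, so V_u = 0.3391
Node d (S = 97.5): continuation = 1/1.09·[0.8500·2.4642 + 0.1500·28.8750] = 5.8952; exercise value = 4.5000 ≤ continuation, so V_d = 5.8952
Node 0 (S = 130): continuation = 1/1.09·[0.8500·0.3391 + 0.1500·5.8952] = 1.0757; exercise value = 0.0000 ≤ continuation, so V_0 = 1.0757

£1.08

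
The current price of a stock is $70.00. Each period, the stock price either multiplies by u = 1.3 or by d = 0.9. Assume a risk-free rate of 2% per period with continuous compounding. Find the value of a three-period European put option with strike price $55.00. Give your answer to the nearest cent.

Risk-neutral probability p = (e^0.02 − 0.9)/(1.3 − 0.9) = 0.1202/0.4000 = 0.3005
Terminal stock prices: S_uuu = 153.8, S_uud = 106.5, S_udd = 73.71, S_ddd = 51.03
Terminal payoffs (K − S): max(-98.79, 0) = 0, max(-51.47, 0) = 0, max(-18.71, 0) = 0, max(3.97, 0) = 3.97
Node uu (S = 118.3): V_uu = e^(−0.02)·[0.3005·0.0000 + 0.6995·0.0000] = 0.0000
Node ud (S = 81.9): V_ud = e^(−0.02)·[0.3005·0.0000 + 0.6995·0.0000] = 0.0000
Node dd (S = 56.7): V_dd = e^(−0.02)·[0.3005·0.0000 + 0.6995·3.9700] = 2.7220
Node u (S = 91): V_u = e^(−0.02)·[0.3005·0.0000 + 0.6995·0.0000] = 0.0000
Node d (S = 63): V_d = e^(−0.02)·[0.3005·0.0000 + 0.6995·2.7220] = 1.8663
Node 0 (S = 70): V_0 = e^(−0.02)·[0.3005·0.0000 + 0.6995·1.8663] = 1.2796

$1.28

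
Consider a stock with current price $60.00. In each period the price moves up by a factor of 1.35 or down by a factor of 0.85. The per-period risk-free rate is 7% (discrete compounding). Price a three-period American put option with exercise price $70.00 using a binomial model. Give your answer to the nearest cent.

$11.24

Risk-neutral probability p = (1 + 0.07 − 0.85)/(1.35 − 0.85) = 0.2200/0.5000 = 0.4400
Terminal stock prices: S_uuu = 147.6, S_uud = 92.95, S_udd = 58.52, S_ddd = 36.85
Terminal payoffs (K − S): max(-77.62, 0) = 0, max(-22.95, 0) = 0, max(11.48, 0) = 11.48, max(33.15, 0) = 33.15
Node uu (S = 109.4): continuation = 1/1.07·[0.4400·0.0000 + 0.5600·0.0000] = 0.0000; exercise value = 0.0000 ≤ continuation, so V_uu = 0.0000
Node ud (S = 68.85): continuation = 1/1.07·[0.4400·0.0000 + 0.5600·11.4775] = 6.0069; exercise value = 1.1500 ≤ continuation, so V_ud = 6.0069
Node dd (S = 43.35): continuation = 1/1.07·[0.4400·11.4775 + 0.5600·33.1525] = 22.0706; exercise value = 26.6500 > continuation, so V_dd = 26.6500 (exercise)
Node u (S = 81): continuation = 1/1.07·[0.4400·0.0000 + 0.5600·6.0069] = 3.1438; exercise value = 0.0000 ≤ continuation, so V_u = 3.1438
Node d (S = 51): continuation = 1/1.07·[0.4400·6.0069 + 0.5600·26.6500] = 16.4178; exercise value = 19.0000 > continuation, so V_d = 19.0000 (exercise)
Node 0 (S = 60): continuation = 1/1.07·[0.4400·3.1438 + 0.5600·19.0000] = 11.2367; exercise value = 10.0000 ≤ continuation, so V_0 = 11.2367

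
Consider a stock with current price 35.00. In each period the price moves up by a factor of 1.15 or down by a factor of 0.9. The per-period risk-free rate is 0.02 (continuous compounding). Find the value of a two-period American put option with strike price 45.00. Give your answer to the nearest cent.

Risk-neutral probability p = (e^0.02 − 0.9)/(1.15 − 0.9) = 0.1202/0.2500 = 0.4808
Terminal stock prices: S_uu = 46.29, S_ud = 36.23, S_dd = 28.35
Terminal payoffs (K − S): max(-1.287, 0) = 0, max(8.775, 0) = 8.775, max(16.65, 0) = 16.65
Node u (S = 40.25): continuation = e^(−0.02)·[0.4808·0.0000 + 0.5192·8.7750] = 4.4657; exercise value = 4.7500 > continuation, so V_u = 4.7500 (exercise)
Node d (S = 31.5): continuation = e^(−0.02)·[0.4808·8.7750 + 0.5192·16.6500] = 12.6089; exercise value = 13.5000 > continuation, so V_d = 13.5000 (exercise)
Node 0 (S = 35): continuation = e^(−0.02)·[0.4808·4.7500 + 0.5192·13.5000] = 9.1089; exercise value = 10.0000 > continuation, so V_0 = 10.0000 (exercise)

10.00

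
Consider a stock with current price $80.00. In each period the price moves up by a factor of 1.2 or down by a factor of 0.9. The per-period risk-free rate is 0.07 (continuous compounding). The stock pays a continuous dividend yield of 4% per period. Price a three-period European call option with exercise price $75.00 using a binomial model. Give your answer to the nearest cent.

$12.60

Per-period risk-free factor R = e^0.07 = 1.0725; dividend-adjusted growth = e^(0.07−0.04) = 1.0305.
Risk-neutral probability p = (1.0305 − 0.9)/(1.2 − 0.9) = 0.1305/0.3000 = 0.4348
Terminal stock prices: S_uuu = 138.2, S_uud = 103.7, S_udd = 77.76, S_ddd = 58.32
Terminal payoffs (S − K): max(63.24, 0) = 63.24, max(28.68, 0) = 28.68, max(2.76, 0) = 2.76, max(-16.68, 0) = 0
Node uu (S = 115.2): V_uu = e^(−0.07)·[0.4348·63.2400 + 0.5652·28.6800] = 40.7534
Node ud (S = 86.4): V_ud = e^(−0.07)·[0.4348·28.6800 + 0.5652·2.7600] = 13.0827
Node dd (S = 64.8): V_dd = e^(−0.07)·[0.4348·2.7600 + 0.5652·0.0000] = 1.1190
Node u (S = 96): V_u = e^(−0.07)·[0.4348·40.7534 + 0.5652·13.0827] = 23.4173
Node d (S = 72): V_d = e^(−0.07)·[0.4348·13.0827 + 0.5652·1.1190] = 5.8940
Node 0 (S = 80): V_0 = e^(−0.07)·[0.4348·23.4173 + 0.5652·5.8940] = 12.6004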